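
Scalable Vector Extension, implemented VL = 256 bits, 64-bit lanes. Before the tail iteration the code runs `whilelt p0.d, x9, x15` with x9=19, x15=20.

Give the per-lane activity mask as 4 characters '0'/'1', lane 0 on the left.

lane count: 256 div 64 = 4
active while 19+j < 20, i.e. j ∈ [0,1) capped at 4 ⇒ 1
bits (lane 0 leftmost): 1000

predicate = 1000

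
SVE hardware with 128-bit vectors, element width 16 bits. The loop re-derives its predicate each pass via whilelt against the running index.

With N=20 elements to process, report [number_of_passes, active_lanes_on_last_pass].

[iterations, last_vl] = [3, 4]

128-bit reg / 16-bit elem → 8 lanes
20 elements at 8/iter → 3 passes, remainder 4 on the last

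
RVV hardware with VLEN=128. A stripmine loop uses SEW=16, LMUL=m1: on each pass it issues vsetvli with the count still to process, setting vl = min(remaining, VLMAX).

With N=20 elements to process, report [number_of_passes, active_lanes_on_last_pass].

[iterations, last_vl] = [3, 4]

VLMAX = (128 × 1) / 16 = 8 lanes
N=20: ⌈20/8⌉ = 3 iters; last vl = 20 − 2×8 = 4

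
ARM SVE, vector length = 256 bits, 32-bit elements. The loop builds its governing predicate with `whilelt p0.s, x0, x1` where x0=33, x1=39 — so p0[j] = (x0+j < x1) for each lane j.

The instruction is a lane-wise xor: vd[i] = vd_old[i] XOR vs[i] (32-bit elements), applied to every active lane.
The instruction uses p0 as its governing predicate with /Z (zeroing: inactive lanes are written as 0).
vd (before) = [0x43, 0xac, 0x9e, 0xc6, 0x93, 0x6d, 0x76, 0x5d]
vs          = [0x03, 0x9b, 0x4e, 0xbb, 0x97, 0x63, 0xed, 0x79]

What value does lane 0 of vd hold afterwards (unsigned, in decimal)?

vd[0] = 64

lane count: 256 div 32 = 8
whilelt: lane j active iff 33+j < 39 → j < 6 → 6 active
  i=0: xor(0x43,0x03) → 64
  i=1: xor(0xac,0x9b) → 55
  i=2: xor(0x9e,0x4e) → 208
  i=3: xor(0xc6,0xbb) → 125
  i=4: xor(0x93,0x97) → 4
  i=5: xor(0x6d,0x63) → 14
  i=6: tail/zero → 0
  i=7: tail/zero → 0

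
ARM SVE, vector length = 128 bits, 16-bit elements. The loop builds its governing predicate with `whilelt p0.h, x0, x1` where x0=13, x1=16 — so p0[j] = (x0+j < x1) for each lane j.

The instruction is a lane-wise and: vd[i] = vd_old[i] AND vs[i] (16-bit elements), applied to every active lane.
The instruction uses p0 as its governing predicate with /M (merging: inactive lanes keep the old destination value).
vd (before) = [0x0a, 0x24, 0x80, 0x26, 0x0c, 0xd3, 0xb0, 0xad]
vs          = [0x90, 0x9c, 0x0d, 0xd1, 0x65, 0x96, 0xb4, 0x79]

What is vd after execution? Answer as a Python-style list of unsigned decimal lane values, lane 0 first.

128-bit reg / 16-bit elem → 8 lanes
active while 13+j < 16, i.e. j ∈ [0,3) capped at 8 ⇒ 3
  i=0: and(0x0a,0x90) → 0
  i=1: and(0x24,0x9c) → 4
  i=2: and(0x80,0x0d) → 0
  i=3: tail/keep → 38
  i=4: tail/keep → 12
  i=5: tail/keep → 211
  i=6: tail/keep → 176
  i=7: tail/keep → 173

vd = [0, 4, 0, 38, 12, 211, 176, 173]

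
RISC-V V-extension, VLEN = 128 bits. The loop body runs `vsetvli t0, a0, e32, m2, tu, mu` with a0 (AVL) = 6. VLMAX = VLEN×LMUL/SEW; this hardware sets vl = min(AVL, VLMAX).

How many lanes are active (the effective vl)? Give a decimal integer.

vl = 6

VLMAX = (128 × 2) / 32 = 8 lanes
vl = min(AVL, VLMAX) = min(6, 8) = 6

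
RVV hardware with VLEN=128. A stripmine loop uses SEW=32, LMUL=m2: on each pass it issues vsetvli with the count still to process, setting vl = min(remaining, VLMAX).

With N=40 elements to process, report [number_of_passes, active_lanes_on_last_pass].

[iterations, last_vl] = [5, 8]

VLMAX = (128 × 2) / 32 = 8 lanes
40 elements at 8/iter → 5 passes, remainder 8 on the last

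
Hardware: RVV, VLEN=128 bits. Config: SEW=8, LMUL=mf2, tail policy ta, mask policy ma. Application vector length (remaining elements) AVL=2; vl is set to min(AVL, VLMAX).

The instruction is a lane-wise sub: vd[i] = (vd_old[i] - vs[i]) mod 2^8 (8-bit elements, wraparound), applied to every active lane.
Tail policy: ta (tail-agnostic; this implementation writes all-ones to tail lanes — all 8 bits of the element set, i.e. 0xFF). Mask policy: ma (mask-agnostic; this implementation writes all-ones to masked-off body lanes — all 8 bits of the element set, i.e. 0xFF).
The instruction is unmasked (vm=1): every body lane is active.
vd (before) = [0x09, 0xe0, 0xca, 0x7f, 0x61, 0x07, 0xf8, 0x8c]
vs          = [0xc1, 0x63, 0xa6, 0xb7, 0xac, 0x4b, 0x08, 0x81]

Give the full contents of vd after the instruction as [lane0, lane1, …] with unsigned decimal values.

VLMAX = (128 × 1/2) / 8 = 8 lanes
vl ← min(2, 8) = 2
lane  0: sub(0x09,0xc1) ⇒ 0x48
lane  1: sub(0xe0,0x63) ⇒ 0x7d
lane  2: tail/ones ⇒ 0xff
lane  3: tail/ones ⇒ 0xff
lane  4: tail/ones ⇒ 0xff
lane  5: tail/ones ⇒ 0xff
lane  6: tail/ones ⇒ 0xff
lane  7: tail/ones ⇒ 0xff

vd = [72, 125, 255, 255, 255, 255, 255, 255]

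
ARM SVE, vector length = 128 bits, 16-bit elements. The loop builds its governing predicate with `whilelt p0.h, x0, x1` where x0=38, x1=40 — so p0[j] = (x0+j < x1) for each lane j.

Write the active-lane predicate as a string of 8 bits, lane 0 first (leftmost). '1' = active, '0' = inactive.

predicate = 11000000

register lanes = 128/16 = 8
whilelt: lane j active iff 38+j < 40 → j < 2 → 2 active
bits (lane 0 leftmost): 11000000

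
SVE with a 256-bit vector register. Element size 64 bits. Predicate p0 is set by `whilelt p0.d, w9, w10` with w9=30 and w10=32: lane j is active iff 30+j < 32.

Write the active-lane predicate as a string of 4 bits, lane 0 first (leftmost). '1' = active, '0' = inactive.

predicate = 1100

register lanes = 256/64 = 4
active while 30+j < 32, i.e. j ∈ [0,2) capped at 4 ⇒ 2
bits (lane 0 leftmost): 1100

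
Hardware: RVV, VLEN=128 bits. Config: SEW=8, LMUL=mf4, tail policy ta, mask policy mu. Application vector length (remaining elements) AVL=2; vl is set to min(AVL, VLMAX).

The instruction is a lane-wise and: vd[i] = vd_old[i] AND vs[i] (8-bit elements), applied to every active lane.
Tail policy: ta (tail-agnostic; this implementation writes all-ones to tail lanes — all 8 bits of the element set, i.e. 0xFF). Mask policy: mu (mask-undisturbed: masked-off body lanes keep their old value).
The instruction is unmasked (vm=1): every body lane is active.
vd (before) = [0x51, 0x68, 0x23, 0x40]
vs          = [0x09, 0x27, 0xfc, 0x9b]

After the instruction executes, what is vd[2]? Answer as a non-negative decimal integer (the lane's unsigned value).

lanes per group: 128·1/4/8 = 4
AVL=2 ≤ VLMAX=4, so vl = 2
  i=0: and(0x51,0x09) → 1
  i=1: and(0x68,0x27) → 32
  i=2: tail/ones → 255
  i=3: tail/ones → 255

vd[2] = 255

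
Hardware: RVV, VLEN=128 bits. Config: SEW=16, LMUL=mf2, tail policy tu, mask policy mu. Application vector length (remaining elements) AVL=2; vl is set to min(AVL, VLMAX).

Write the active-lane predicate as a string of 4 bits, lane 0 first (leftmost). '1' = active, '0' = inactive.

VLMAX = (128 × 1/2) / 16 = 4 lanes
vl = min(AVL, VLMAX) = min(2, 4) = 2
bits (lane 0 leftmost): 1100

predicate = 1100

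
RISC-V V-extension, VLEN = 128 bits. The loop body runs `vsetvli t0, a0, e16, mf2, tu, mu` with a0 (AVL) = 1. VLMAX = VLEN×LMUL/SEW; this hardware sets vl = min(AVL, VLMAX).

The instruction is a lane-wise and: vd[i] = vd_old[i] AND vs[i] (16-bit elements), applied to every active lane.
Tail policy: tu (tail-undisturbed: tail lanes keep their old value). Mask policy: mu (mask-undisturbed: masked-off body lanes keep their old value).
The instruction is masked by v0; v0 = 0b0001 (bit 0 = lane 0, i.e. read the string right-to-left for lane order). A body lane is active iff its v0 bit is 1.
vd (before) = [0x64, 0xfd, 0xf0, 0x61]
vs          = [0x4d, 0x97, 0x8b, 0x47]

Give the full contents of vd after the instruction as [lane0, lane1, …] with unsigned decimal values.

lanes per group: 128·1/2/16 = 4
AVL=1 ≤ VLMAX=4, so vl = 1
[0] and(0x64,0x4d) = 0x44
[1] tail/keep = 0xfd
[2] tail/keep = 0xf0
[3] tail/keep = 0x61

vd = [68, 253, 240, 97]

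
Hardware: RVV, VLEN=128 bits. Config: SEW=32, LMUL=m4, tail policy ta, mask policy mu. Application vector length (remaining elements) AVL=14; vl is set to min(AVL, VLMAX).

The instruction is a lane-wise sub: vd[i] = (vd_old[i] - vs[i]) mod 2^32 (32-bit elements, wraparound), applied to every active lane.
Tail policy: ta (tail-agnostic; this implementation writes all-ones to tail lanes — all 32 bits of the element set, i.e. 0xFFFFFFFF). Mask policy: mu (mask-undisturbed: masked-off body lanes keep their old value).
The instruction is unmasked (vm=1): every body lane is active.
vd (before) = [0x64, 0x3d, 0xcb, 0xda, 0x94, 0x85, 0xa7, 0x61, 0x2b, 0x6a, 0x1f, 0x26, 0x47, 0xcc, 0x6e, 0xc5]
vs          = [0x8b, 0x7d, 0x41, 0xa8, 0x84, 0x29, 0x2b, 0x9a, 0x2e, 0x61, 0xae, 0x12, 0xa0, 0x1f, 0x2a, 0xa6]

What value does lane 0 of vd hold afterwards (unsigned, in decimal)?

lanes per group: 128·4/32 = 16
AVL=14 ≤ VLMAX=16, so vl = 14
vd[0] sub(0x64,0x8b) -> 0xffffffd9
vd[1] sub(0x3d,0x7d) -> 0xffffffc0
vd[2] sub(0xcb,0x41) -> 0x8a
vd[3] sub(0xda,0xa8) -> 0x32
vd[4] sub(0x94,0x84) -> 0x10
vd[5] sub(0x85,0x29) -> 0x5c
vd[6] sub(0xa7,0x2b) -> 0x7c
vd[7] sub(0x61,0x9a) -> 0xffffffc7
vd[8] sub(0x2b,0x2e) -> 0xfffffffd
vd[9] sub(0x6a,0x61) -> 0x09
vd[10] sub(0x1f,0xae) -> 0xffffff71
vd[11] sub(0x26,0x12) -> 0x14
vd[12] sub(0x47,0xa0) -> 0xffffffa7
vd[13] sub(0xcc,0x1f) -> 0xad
vd[14] tail/ones -> 0xffffffff
vd[15] tail/ones -> 0xffffffff

vd[0] = 4294967257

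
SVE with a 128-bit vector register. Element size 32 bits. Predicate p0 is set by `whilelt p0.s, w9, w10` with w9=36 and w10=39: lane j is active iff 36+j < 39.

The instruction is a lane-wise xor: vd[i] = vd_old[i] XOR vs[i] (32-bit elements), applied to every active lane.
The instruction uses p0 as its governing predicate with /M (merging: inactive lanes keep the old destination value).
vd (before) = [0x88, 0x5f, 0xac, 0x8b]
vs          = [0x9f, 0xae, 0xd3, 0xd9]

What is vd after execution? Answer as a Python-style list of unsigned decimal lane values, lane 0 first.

lane count: 128 div 32 = 4
p0[j] = (36+j < 39); true for j=0..2 → 3 lanes set
lane  0: xor(0x88,0x9f) ⇒ 0x17
lane  1: xor(0x5f,0xae) ⇒ 0xf1
lane  2: xor(0xac,0xd3) ⇒ 0x7f
lane  3: tail/keep ⇒ 0x8b

vd = [23, 241, 127, 139]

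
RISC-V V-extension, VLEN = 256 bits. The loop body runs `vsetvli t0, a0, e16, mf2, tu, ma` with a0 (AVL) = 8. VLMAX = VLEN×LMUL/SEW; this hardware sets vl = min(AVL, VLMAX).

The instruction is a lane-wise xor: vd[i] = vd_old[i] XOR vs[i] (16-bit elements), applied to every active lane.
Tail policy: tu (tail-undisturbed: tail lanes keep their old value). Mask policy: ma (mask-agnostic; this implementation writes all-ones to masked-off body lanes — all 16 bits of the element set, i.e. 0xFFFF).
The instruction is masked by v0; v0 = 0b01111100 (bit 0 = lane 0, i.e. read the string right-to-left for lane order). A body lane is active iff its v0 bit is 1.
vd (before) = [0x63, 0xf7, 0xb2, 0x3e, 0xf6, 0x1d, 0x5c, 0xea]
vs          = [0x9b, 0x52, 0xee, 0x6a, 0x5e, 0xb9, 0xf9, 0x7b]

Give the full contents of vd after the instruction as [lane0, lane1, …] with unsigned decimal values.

VLMAX = (256 × 1/2) / 16 = 8 lanes
vl = min(AVL, VLMAX) = min(8, 8) = 8
vd[0] mask-off/ones -> 0xffff
vd[1] mask-off/ones -> 0xffff
vd[2] xor(0xb2,0xee) -> 0x5c
vd[3] xor(0x3e,0x6a) -> 0x54
vd[4] xor(0xf6,0x5e) -> 0xa8
vd[5] xor(0x1d,0xb9) -> 0xa4
vd[6] xor(0x5c,0xf9) -> 0xa5
vd[7] mask-off/ones -> 0xffff

vd = [65535, 65535, 92, 84, 168, 164, 165, 65535]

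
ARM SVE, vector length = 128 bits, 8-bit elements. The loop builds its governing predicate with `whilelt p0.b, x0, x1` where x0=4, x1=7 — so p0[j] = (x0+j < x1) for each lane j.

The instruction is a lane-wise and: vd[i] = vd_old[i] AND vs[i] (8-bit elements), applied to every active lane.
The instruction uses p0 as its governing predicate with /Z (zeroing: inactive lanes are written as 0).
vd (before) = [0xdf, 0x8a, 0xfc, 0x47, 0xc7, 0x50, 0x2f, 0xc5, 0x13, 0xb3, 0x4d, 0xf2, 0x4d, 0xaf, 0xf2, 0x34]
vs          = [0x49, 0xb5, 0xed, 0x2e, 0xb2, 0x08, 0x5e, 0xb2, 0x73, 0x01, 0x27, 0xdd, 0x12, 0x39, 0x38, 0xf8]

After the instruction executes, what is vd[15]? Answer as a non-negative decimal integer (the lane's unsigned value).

vd[15] = 0

128-bit reg / 8-bit elem → 16 lanes
active while 4+j < 7, i.e. j ∈ [0,3) capped at 16 ⇒ 3
[0] and(0xdf,0x49) = 0x49
[1] and(0x8a,0xb5) = 0x80
[2] and(0xfc,0xed) = 0xec
[3] tail/zero = 0x00
[4] tail/zero = 0x00
[5] tail/zero = 0x00
[6] tail/zero = 0x00
[7] tail/zero = 0x00
[8] tail/zero = 0x00
[9] tail/zero = 0x00
[10] tail/zero = 0x00
[11] tail/zero = 0x00
[12] tail/zero = 0x00
[13] tail/zero = 0x00
[14] tail/zero = 0x00
[15] tail/zero = 0x00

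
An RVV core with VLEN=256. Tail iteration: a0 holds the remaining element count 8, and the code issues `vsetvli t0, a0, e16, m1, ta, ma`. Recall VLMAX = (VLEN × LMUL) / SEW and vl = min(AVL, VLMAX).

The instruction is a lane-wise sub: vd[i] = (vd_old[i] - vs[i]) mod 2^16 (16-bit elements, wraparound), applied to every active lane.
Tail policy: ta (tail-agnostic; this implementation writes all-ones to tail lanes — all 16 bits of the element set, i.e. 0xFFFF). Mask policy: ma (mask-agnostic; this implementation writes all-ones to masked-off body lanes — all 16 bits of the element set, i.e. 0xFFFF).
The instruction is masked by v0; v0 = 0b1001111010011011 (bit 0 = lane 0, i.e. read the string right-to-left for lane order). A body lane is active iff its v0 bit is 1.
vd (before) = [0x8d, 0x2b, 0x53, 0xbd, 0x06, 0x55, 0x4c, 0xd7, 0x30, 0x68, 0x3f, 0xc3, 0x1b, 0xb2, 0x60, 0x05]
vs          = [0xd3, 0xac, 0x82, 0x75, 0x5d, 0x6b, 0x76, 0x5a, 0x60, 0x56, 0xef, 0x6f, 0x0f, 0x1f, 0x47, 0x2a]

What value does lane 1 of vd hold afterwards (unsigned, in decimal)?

VLMAX = (256 × 1) / 16 = 16 lanes
vl ← min(8, 16) = 8
  i=0: sub(0x8d,0xd3) → 65466
  i=1: sub(0x2b,0xac) → 65407
  i=2: mask-off/ones → 65535
  i=3: sub(0xbd,0x75) → 72
  i=4: sub(0x06,0x5d) → 65449
  i=5: mask-off/ones → 65535
  i=6: mask-off/ones → 65535
  i=7: sub(0xd7,0x5a) → 125
  i=8: tail/ones → 65535
  i=9: tail/ones → 65535
  i=10: tail/ones → 65535
  i=11: tail/ones → 65535
  i=12: tail/ones → 65535
  i=13: tail/ones → 65535
  i=14: tail/ones → 65535
  i=15: tail/ones → 65535

vd[1] = 65407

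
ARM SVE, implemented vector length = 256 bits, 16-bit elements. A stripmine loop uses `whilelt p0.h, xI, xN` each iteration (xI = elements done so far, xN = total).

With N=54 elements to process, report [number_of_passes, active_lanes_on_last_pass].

[iterations, last_vl] = [4, 6]

lane count: 256 div 16 = 16
54 elements at 16/iter → 4 passes, remainder 6 on the last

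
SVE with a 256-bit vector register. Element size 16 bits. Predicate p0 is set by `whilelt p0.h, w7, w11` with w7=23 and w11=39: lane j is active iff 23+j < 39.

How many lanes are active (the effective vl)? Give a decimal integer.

vl = 16

256-bit reg / 16-bit elem → 16 lanes
p0[j] = (23+j < 39); true for j=0..15 → 16 lanes set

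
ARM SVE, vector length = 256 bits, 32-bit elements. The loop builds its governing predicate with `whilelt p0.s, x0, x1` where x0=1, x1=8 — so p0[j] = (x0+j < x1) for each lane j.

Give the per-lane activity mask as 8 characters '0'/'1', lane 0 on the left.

predicate = 11111110

lane count: 256 div 32 = 8
active while 1+j < 8, i.e. j ∈ [0,7) capped at 8 ⇒ 7
bits (lane 0 leftmost): 11111110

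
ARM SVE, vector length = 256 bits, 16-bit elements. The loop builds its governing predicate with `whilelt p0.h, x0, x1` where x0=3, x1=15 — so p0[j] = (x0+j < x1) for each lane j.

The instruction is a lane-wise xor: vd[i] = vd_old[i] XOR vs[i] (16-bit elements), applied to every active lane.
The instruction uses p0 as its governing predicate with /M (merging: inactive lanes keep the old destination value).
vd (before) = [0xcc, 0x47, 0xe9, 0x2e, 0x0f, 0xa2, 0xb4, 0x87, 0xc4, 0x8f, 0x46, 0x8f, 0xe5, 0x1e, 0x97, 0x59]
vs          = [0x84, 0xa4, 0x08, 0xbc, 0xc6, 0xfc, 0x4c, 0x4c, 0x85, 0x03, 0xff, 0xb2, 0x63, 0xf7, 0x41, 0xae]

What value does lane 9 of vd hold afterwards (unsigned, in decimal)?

register lanes = 256/16 = 16
whilelt: lane j active iff 3+j < 15 → j < 12 → 12 active
vd[0] xor(0xcc,0x84) -> 0x48
vd[1] xor(0x47,0xa4) -> 0xe3
vd[2] xor(0xe9,0x08) -> 0xe1
vd[3] xor(0x2e,0xbc) -> 0x92
vd[4] xor(0x0f,0xc6) -> 0xc9
vd[5] xor(0xa2,0xfc) -> 0x5e
vd[6] xor(0xb4,0x4c) -> 0xf8
vd[7] xor(0x87,0x4c) -> 0xcb
vd[8] xor(0xc4,0x85) -> 0x41
vd[9] xor(0x8f,0x03) -> 0x8c
vd[10] xor(0x46,0xff) -> 0xb9
vd[11] xor(0x8f,0xb2) -> 0x3d
vd[12] tail/keep -> 0xe5
vd[13] tail/keep -> 0x1e
vd[14] tail/keep -> 0x97
vd[15] tail/keep -> 0x59

vd[9] = 140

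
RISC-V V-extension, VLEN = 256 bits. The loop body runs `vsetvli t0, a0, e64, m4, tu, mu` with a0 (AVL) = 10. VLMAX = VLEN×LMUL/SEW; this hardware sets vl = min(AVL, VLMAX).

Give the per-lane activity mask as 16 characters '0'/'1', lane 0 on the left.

VLMAX = VLEN×LMUL/SEW = 256×4/64 = 16
AVL=10 ≤ VLMAX=16, so vl = 10
bits (lane 0 leftmost): 1111111111000000

predicate = 1111111111000000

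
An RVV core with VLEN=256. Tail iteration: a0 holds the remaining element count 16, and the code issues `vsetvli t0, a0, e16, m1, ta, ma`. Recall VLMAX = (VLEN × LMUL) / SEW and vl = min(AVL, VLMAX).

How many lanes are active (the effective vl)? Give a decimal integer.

VLMAX = VLEN×LMUL/SEW = 256×1/16 = 16
vl = min(AVL, VLMAX) = min(16, 16) = 16

vl = 16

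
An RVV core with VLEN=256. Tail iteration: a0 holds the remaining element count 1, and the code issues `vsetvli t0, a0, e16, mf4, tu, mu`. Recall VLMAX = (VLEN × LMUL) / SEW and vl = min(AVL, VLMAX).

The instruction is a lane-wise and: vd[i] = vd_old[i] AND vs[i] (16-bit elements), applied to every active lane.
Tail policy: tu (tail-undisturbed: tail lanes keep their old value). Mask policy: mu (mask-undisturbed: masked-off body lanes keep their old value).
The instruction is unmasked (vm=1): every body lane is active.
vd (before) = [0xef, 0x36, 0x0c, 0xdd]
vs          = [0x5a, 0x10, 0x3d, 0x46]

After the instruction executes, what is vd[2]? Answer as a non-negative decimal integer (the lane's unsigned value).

lanes per group: 256·1/4/16 = 4
vl = min(AVL, VLMAX) = min(1, 4) = 1
vd[0] and(0xef,0x5a) -> 0x4a
vd[1] tail/keep -> 0x36
vd[2] tail/keep -> 0x0c
vd[3] tail/keep -> 0xdd

vd[2] = 12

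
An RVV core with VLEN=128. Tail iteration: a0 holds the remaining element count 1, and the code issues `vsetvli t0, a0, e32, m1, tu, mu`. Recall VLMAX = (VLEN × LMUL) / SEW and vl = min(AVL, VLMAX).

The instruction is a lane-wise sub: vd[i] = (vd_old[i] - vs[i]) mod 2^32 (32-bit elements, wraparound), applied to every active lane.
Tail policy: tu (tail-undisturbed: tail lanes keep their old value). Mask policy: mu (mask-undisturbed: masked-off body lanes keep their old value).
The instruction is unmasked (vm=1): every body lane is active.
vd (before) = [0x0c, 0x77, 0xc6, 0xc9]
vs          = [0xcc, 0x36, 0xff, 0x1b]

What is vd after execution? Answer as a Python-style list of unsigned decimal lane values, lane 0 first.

vd = [4294967104, 119, 198, 201]

lanes per group: 128·1/32 = 4
vl = min(AVL, VLMAX) = min(1, 4) = 1
[0] sub(0x0c,0xcc) = 0xffffff40
[1] tail/keep = 0x77
[2] tail/keep = 0xc6
[3] tail/keep = 0xc9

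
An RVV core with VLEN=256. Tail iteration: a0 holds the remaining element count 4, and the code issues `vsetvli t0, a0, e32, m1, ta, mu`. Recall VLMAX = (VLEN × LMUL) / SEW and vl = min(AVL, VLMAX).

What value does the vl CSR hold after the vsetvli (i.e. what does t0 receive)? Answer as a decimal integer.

VLMAX = VLEN×LMUL/SEW = 256×1/32 = 8
vl ← min(4, 8) = 4

vl = 4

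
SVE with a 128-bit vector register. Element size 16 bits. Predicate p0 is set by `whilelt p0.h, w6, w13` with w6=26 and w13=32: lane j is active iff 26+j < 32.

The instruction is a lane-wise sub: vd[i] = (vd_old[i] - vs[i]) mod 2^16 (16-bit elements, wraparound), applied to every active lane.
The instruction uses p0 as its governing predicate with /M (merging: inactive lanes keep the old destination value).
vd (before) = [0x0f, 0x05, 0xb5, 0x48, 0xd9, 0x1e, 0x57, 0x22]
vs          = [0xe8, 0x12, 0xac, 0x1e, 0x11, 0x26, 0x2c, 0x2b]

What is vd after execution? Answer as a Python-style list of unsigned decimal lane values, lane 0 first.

register lanes = 128/16 = 8
whilelt: lane j active iff 26+j < 32 → j < 6 → 6 active
[0] sub(0x0f,0xe8) = 0xff27
[1] sub(0x05,0x12) = 0xfff3
[2] sub(0xb5,0xac) = 0x09
[3] sub(0x48,0x1e) = 0x2a
[4] sub(0xd9,0x11) = 0xc8
[5] sub(0x1e,0x26) = 0xfff8
[6] tail/keep = 0x57
[7] tail/keep = 0x22

vd = [65319, 65523, 9, 42, 200, 65528, 87, 34]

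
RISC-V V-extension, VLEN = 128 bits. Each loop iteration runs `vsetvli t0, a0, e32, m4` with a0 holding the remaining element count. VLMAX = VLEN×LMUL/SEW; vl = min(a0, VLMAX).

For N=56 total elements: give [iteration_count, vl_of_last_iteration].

lanes per group: 128·4/32 = 16
56 elements at 16/iter → 4 passes, remainder 8 on the last

[iterations, last_vl] = [4, 8]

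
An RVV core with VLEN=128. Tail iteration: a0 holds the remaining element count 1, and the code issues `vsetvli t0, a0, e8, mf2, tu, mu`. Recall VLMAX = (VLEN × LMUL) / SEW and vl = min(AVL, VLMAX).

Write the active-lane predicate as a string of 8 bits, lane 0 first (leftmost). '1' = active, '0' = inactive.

predicate = 10000000

VLMAX = (128 × 1/2) / 8 = 8 lanes
vl ← min(1, 8) = 1
bits (lane 0 leftmost): 10000000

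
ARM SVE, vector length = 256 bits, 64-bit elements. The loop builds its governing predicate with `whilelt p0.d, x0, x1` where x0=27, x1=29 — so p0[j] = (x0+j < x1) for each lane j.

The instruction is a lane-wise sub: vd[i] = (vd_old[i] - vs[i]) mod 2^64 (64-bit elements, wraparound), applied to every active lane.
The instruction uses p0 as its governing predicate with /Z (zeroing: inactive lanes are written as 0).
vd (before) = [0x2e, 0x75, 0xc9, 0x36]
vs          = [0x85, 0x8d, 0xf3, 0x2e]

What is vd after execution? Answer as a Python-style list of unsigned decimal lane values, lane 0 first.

vd = [18446744073709551529, 18446744073709551592, 0, 0]

register lanes = 256/64 = 4
active while 27+j < 29, i.e. j ∈ [0,2) capped at 4 ⇒ 2
  i=0: sub(0x2e,0x85) → 18446744073709551529
  i=1: sub(0x75,0x8d) → 18446744073709551592
  i=2: tail/zero → 0
  i=3: tail/zero → 0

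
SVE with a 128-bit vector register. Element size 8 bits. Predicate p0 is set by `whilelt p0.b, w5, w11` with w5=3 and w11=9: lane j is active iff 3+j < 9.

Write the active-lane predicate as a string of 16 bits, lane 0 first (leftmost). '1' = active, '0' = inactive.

register lanes = 128/8 = 16
active while 3+j < 9, i.e. j ∈ [0,6) capped at 16 ⇒ 6
bits (lane 0 leftmost): 1111110000000000

predicate = 1111110000000000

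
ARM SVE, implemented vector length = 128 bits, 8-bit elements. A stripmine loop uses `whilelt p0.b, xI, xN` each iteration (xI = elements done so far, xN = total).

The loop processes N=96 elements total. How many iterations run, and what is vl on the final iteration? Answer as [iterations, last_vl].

128-bit reg / 8-bit elem → 16 lanes
iterations = ceil(96/16) = 6; final-pass vl = 16

[iterations, last_vl] = [6, 16]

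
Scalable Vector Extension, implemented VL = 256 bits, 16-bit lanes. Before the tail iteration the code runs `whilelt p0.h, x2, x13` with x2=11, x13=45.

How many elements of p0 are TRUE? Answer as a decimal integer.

lane count: 256 div 16 = 16
active while 11+j < 45, i.e. j ∈ [0,34) capped at 16 ⇒ 16

vl = 16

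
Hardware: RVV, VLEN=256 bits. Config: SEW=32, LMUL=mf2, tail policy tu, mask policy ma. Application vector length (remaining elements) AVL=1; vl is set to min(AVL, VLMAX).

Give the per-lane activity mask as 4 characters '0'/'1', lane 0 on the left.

VLMAX = VLEN×LMUL/SEW = 256×1/2/32 = 4
AVL=1 ≤ VLMAX=4, so vl = 1
bits (lane 0 leftmost): 1000

predicate = 1000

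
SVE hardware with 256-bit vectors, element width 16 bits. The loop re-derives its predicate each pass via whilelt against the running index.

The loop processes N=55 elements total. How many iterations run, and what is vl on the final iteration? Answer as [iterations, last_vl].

256-bit reg / 16-bit elem → 16 lanes
N=55: ⌈55/16⌉ = 4 iters; last vl = 55 − 3×16 = 7

[iterations, last_vl] = [4, 7]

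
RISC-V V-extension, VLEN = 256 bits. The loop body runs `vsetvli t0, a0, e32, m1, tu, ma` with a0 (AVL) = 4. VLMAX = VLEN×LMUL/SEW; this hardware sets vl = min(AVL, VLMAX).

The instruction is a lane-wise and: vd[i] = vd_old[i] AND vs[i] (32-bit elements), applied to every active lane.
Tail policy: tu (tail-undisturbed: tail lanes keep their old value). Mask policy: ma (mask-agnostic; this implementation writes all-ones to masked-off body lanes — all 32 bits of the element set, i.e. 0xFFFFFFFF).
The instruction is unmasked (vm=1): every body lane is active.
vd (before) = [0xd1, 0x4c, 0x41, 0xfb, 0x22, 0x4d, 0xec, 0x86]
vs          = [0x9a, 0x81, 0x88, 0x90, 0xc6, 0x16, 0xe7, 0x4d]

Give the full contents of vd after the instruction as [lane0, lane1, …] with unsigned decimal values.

vd = [144, 0, 0, 144, 34, 77, 236, 134]

VLMAX = (256 × 1) / 32 = 8 lanes
vl ← min(4, 8) = 4
vd[0] and(0xd1,0x9a) -> 0x90
vd[1] and(0x4c,0x81) -> 0x00
vd[2] and(0x41,0x88) -> 0x00
vd[3] and(0xfb,0x90) -> 0x90
vd[4] tail/keep -> 0x22
vd[5] tail/keep -> 0x4d
vd[6] tail/keep -> 0xec
vd[7] tail/keep -> 0x86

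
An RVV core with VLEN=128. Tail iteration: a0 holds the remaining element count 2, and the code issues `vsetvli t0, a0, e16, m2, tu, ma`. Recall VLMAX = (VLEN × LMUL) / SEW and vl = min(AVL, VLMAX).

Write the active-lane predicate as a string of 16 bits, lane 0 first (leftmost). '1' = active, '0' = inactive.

VLMAX = (128 × 2) / 16 = 16 lanes
AVL=2 ≤ VLMAX=16, so vl = 2
bits (lane 0 leftmost): 1100000000000000

predicate = 1100000000000000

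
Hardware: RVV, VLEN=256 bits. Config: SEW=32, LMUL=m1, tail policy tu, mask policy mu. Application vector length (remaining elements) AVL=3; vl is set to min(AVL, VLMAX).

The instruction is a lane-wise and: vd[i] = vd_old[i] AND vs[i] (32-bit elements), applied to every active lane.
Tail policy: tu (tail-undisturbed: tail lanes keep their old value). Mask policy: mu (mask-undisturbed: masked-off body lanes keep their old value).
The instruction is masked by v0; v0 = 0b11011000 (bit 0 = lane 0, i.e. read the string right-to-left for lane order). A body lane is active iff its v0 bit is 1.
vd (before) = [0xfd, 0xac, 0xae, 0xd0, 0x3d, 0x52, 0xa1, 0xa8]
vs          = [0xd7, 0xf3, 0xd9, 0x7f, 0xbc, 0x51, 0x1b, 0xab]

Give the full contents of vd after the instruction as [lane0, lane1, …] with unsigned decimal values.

lanes per group: 256·1/32 = 8
vl = min(AVL, VLMAX) = min(3, 8) = 3
lane  0: mask-off/keep ⇒ 0xfd
lane  1: mask-off/keep ⇒ 0xac
lane  2: mask-off/keep ⇒ 0xae
lane  3: tail/keep ⇒ 0xd0
lane  4: tail/keep ⇒ 0x3d
lane  5: tail/keep ⇒ 0x52
lane  6: tail/keep ⇒ 0xa1
lane  7: tail/keep ⇒ 0xa8

vd = [253, 172, 174, 208, 61, 82, 161, 168]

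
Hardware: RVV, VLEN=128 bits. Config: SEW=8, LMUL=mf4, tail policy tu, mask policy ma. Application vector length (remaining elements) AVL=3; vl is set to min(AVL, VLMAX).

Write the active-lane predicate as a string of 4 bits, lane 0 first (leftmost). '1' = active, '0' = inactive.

lanes per group: 128·1/4/8 = 4
vl ← min(3, 4) = 3
bits (lane 0 leftmost): 1110

predicate = 1110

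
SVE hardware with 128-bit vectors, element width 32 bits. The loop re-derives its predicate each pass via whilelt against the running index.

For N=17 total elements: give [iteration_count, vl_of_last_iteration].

register lanes = 128/32 = 4
17 elements at 4/iter → 5 passes, remainder 1 on the last

[iterations, last_vl] = [5, 1]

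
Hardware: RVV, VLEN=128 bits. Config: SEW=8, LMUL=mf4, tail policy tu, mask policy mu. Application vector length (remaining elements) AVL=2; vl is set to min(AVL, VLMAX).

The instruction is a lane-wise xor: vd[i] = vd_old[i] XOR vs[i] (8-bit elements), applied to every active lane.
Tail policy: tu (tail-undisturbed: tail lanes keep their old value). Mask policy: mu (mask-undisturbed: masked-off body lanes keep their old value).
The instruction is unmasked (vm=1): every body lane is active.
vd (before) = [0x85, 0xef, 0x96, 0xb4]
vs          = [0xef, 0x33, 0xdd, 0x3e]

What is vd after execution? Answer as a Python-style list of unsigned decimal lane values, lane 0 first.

VLMAX = (128 × 1/4) / 8 = 4 lanes
vl ← min(2, 4) = 2
vd[0] xor(0x85,0xef) -> 0x6a
vd[1] xor(0xef,0x33) -> 0xdc
vd[2] tail/keep -> 0x96
vd[3] tail/keep -> 0xb4

vd = [106, 220, 150, 180]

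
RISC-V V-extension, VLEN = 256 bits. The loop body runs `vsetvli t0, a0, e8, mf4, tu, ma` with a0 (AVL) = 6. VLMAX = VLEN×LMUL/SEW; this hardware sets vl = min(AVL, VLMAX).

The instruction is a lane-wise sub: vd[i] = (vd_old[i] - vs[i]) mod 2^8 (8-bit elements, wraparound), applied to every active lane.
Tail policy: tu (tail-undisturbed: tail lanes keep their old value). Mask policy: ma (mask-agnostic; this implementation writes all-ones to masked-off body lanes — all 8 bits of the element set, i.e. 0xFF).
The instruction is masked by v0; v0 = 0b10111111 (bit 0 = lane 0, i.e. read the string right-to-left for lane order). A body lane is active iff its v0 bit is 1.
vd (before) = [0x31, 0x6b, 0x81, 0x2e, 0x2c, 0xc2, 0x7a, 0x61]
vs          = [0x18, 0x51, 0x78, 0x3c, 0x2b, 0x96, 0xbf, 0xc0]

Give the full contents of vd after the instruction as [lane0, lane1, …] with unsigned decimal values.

lanes per group: 256·1/4/8 = 8
AVL=6 ≤ VLMAX=8, so vl = 6
  i=0: sub(0x31,0x18) → 25
  i=1: sub(0x6b,0x51) → 26
  i=2: sub(0x81,0x78) → 9
  i=3: sub(0x2e,0x3c) → 242
  i=4: sub(0x2c,0x2b) → 1
  i=5: sub(0xc2,0x96) → 44
  i=6: tail/keep → 122
  i=7: tail/keep → 97

vd = [25, 26, 9, 242, 1, 44, 122, 97]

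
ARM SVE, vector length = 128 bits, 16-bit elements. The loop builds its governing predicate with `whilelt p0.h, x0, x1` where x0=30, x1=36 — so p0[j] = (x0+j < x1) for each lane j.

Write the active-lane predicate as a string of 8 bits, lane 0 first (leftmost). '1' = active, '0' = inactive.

predicate = 11111100

128-bit reg / 16-bit elem → 8 lanes
p0[j] = (30+j < 36); true for j=0..5 → 6 lanes set
bits (lane 0 leftmost): 11111100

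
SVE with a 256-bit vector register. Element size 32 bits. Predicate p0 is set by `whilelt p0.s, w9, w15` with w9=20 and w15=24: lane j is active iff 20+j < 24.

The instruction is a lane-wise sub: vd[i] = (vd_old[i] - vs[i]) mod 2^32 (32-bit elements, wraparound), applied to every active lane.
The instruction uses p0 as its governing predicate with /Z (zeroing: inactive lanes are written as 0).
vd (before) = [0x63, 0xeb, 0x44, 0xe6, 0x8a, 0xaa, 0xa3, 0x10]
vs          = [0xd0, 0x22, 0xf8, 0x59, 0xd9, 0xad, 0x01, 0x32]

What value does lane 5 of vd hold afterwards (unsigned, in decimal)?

lane count: 256 div 32 = 8
p0[j] = (20+j < 24); true for j=0..3 → 4 lanes set
  i=0: sub(0x63,0xd0) → 4294967187
  i=1: sub(0xeb,0x22) → 201
  i=2: sub(0x44,0xf8) → 4294967116
  i=3: sub(0xe6,0x59) → 141
  i=4: tail/zero → 0
  i=5: tail/zero → 0
  i=6: tail/zero → 0
  i=7: tail/zero → 0

vd[5] = 0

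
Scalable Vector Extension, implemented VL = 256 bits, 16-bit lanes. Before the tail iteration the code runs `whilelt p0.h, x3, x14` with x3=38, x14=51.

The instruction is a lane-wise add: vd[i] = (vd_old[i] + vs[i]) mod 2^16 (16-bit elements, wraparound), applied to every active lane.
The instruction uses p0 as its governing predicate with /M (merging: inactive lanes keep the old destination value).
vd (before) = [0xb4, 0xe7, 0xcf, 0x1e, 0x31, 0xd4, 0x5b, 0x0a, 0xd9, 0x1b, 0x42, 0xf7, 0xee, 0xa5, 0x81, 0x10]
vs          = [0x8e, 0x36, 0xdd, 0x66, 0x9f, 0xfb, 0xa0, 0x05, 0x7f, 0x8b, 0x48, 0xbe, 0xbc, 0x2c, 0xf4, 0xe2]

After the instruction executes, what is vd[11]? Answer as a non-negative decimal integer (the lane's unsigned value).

lane count: 256 div 16 = 16
active while 38+j < 51, i.e. j ∈ [0,13) capped at 16 ⇒ 13
  i=0: add(0xb4,0x8e) → 322
  i=1: add(0xe7,0x36) → 285
  i=2: add(0xcf,0xdd) → 428
  i=3: add(0x1e,0x66) → 132
  i=4: add(0x31,0x9f) → 208
  i=5: add(0xd4,0xfb) → 463
  i=6: add(0x5b,0xa0) → 251
  i=7: add(0x0a,0x05) → 15
  i=8: add(0xd9,0x7f) → 344
  i=9: add(0x1b,0x8b) → 166
  i=10: add(0x42,0x48) → 138
  i=11: add(0xf7,0xbe) → 437
  i=12: add(0xee,0xbc) → 426
  i=13: tail/keep → 165
  i=14: tail/keep → 129
  i=15: tail/keep → 16

vd[11] = 437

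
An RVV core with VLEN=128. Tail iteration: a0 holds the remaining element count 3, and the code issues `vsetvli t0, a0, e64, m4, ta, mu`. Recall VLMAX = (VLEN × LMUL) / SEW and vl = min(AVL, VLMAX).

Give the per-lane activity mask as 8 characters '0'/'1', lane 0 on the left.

lanes per group: 128·4/64 = 8
AVL=3 ≤ VLMAX=8, so vl = 3
bits (lane 0 leftmost): 11100000

predicate = 11100000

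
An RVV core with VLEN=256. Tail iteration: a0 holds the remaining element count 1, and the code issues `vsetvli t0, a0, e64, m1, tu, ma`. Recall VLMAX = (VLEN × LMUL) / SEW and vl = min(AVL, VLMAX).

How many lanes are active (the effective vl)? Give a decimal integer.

vl = 1

lanes per group: 256·1/64 = 4
vl ← min(1, 4) = 1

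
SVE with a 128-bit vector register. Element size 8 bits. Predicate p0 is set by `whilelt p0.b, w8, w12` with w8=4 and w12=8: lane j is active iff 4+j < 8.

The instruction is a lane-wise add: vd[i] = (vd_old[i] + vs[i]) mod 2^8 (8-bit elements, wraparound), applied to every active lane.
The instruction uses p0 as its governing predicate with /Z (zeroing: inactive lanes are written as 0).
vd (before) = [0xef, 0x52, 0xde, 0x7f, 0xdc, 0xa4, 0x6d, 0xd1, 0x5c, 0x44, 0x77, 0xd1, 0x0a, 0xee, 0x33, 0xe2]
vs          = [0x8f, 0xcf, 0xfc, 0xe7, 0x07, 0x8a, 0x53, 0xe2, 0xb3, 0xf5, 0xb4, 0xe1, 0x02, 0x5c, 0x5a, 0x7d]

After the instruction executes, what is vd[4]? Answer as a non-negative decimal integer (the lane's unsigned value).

128-bit reg / 8-bit elem → 16 lanes
p0[j] = (4+j < 8); true for j=0..3 → 4 lanes set
[0] add(0xef,0x8f) = 0x7e
[1] add(0x52,0xcf) = 0x21
[2] add(0xde,0xfc) = 0xda
[3] add(0x7f,0xe7) = 0x66
[4] tail/zero = 0x00
[5] tail/zero = 0x00
[6] tail/zero = 0x00
[7] tail/zero = 0x00
[8] tail/zero = 0x00
[9] tail/zero = 0x00
[10] tail/zero = 0x00
[11] tail/zero = 0x00
[12] tail/zero = 0x00
[13] tail/zero = 0x00
[14] tail/zero = 0x00
[15] tail/zero = 0x00

vd[4] = 0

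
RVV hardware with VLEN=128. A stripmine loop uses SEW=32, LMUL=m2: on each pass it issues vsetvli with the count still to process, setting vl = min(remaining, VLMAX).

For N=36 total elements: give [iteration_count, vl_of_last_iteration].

[iterations, last_vl] = [5, 4]

VLMAX = VLEN×LMUL/SEW = 128×2/32 = 8
iterations = ceil(36/8) = 5; final-pass vl = 4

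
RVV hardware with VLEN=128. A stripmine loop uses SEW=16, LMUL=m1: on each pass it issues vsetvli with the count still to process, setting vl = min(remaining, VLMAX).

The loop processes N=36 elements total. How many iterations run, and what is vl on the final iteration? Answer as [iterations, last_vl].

VLMAX = VLEN×LMUL/SEW = 128×1/16 = 8
36 elements at 8/iter → 5 passes, remainder 4 on the last

[iterations, last_vl] = [5, 4]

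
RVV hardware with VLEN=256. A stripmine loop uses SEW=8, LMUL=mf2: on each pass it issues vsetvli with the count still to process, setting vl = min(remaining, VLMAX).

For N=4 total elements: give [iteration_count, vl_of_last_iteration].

[iterations, last_vl] = [1, 4]

VLMAX = (256 × 1/2) / 8 = 16 lanes
iterations = ceil(4/16) = 1; final-pass vl = 4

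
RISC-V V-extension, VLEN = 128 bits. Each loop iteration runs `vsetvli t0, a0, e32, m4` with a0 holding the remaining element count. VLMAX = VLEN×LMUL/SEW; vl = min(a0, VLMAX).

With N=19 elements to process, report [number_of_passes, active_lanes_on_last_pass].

[iterations, last_vl] = [2, 3]

lanes per group: 128·4/32 = 16
19 elements at 16/iter → 2 passes, remainder 3 on the last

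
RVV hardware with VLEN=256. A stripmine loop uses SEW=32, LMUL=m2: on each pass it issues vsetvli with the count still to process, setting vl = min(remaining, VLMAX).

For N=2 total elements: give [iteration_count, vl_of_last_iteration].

[iterations, last_vl] = [1, 2]

VLMAX = (256 × 2) / 32 = 16 lanes
iterations = ceil(2/16) = 1; final-pass vl = 2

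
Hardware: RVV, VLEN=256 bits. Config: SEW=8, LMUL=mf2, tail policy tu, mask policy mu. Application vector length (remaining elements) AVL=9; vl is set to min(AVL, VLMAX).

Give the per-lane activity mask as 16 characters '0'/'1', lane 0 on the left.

predicate = 1111111110000000

VLMAX = (256 × 1/2) / 8 = 16 lanes
AVL=9 ≤ VLMAX=16, so vl = 9
bits (lane 0 leftmost): 1111111110000000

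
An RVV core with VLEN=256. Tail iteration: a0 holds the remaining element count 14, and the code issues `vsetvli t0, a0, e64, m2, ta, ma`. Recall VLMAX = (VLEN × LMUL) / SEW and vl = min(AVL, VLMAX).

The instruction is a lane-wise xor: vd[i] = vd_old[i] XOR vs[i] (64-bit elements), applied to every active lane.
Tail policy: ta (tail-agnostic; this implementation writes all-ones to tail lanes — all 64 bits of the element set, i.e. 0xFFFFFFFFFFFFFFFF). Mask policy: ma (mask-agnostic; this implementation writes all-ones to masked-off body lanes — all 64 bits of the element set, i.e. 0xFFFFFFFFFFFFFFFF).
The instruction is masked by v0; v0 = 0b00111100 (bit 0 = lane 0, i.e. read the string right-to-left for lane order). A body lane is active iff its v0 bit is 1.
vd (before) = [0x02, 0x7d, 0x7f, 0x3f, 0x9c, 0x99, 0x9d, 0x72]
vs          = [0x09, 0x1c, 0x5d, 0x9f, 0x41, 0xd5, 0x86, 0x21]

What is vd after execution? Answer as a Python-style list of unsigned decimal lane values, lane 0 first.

vd = [18446744073709551615, 18446744073709551615, 34, 160, 221, 76, 18446744073709551615, 18446744073709551615]

VLMAX = VLEN×LMUL/SEW = 256×2/64 = 8
AVL=14 > VLMAX=8, so vl = 8
[0] mask-off/ones = 0xffffffffffffffff
[1] mask-off/ones = 0xffffffffffffffff
[2] xor(0x7f,0x5d) = 0x22
[3] xor(0x3f,0x9f) = 0xa0
[4] xor(0x9c,0x41) = 0xdd
[5] xor(0x99,0xd5) = 0x4c
[6] mask-off/ones = 0xffffffffffffffff
[7] mask-off/ones = 0xffffffffffffffff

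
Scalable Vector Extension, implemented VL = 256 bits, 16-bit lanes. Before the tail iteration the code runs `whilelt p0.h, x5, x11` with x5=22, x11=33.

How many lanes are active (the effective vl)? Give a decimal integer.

256-bit reg / 16-bit elem → 16 lanes
p0[j] = (22+j < 33); true for j=0..10 → 11 lanes set

vl = 11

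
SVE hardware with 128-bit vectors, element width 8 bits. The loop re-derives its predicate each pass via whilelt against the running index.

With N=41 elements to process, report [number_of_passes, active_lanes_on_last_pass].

[iterations, last_vl] = [3, 9]

register lanes = 128/8 = 16
iterations = ceil(41/16) = 3; final-pass vl = 9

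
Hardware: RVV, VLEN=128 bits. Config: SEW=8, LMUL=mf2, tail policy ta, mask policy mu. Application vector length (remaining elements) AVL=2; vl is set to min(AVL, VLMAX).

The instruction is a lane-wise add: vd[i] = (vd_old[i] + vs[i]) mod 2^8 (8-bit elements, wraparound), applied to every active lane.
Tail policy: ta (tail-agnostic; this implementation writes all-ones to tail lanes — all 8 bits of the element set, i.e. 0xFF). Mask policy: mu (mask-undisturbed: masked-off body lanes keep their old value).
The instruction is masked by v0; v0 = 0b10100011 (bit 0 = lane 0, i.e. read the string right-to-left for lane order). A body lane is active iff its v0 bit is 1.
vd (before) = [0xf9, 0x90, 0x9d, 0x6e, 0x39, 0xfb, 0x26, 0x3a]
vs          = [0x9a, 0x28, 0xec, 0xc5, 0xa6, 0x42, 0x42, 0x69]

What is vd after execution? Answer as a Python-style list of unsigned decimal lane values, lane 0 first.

vd = [147, 184, 255, 255, 255, 255, 255, 255]

lanes per group: 128·1/2/8 = 8
vl = min(AVL, VLMAX) = min(2, 8) = 2
  i=0: add(0xf9,0x9a) → 147
  i=1: add(0x90,0x28) → 184
  i=2: tail/ones → 255
  i=3: tail/ones → 255
  i=4: tail/ones → 255
  i=5: tail/ones → 255
  i=6: tail/ones → 255
  i=7: tail/ones → 255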